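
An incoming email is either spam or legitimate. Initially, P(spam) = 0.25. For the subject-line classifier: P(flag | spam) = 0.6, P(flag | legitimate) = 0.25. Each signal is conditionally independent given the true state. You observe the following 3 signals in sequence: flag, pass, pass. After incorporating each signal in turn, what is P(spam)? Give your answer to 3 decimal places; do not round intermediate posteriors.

Apply Bayes' rule sequentially, carrying P(spam) forward.
After 'flag': P(spam) = 0.6·0.2500 / (0.6·0.2500 + 0.25·0.7500) ≈ 0.4444
After 'pass': P(spam) = 0.4·0.4444 / (0.4·0.4444 + 0.75·0.5556) ≈ 0.2991
After 'pass': P(spam) = 0.4·0.2991 / (0.4·0.2991 + 0.75·0.7009) ≈ 0.1854

0.185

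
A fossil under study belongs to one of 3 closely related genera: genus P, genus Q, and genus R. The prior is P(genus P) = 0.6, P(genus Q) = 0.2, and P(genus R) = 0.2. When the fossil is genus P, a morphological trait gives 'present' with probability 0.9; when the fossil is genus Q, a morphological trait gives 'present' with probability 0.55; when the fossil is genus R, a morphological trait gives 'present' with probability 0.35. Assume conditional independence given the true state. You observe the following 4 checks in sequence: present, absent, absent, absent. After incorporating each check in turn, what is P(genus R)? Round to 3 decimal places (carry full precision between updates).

0.645

After 'present': normaliser = 0.9·0.6000 + 0.55·0.2000 + 0.35·0.2000; P(genus P) ≈ 0.7500, P(genus Q) ≈ 0.1528, P(genus R) ≈ 0.0972
After 'absent': normaliser = 0.1·0.7500 + 0.45·0.1528 + 0.65·0.0972; P(genus P) ≈ 0.3624, P(genus Q) ≈ 0.3322, P(genus R) ≈ 0.3054
After 'absent': normaliser = 0.1·0.3624 + 0.45·0.3322 + 0.65·0.3054; P(genus P) ≈ 0.0943, P(genus Q) ≈ 0.3891, P(genus R) ≈ 0.5166
After 'absent': normaliser = 0.1·0.0943 + 0.45·0.3891 + 0.65·0.5166; P(genus P) ≈ 0.0181, P(genus Q) ≈ 0.3365, P(genus R) ≈ 0.6454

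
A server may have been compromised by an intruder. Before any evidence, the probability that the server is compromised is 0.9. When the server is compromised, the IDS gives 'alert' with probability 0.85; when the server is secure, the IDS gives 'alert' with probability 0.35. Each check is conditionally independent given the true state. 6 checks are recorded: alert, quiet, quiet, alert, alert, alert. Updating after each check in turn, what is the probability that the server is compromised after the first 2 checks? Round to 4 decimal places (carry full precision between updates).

After 'alert': P(compromised) = 0.85·0.9000 / (0.85·0.9000 + 0.35·0.1000) ≈ 0.9563
After 'quiet': P(compromised) = 0.15·0.9563 / (0.15·0.9563 + 0.65·0.0437) ≈ 0.8345

0.8345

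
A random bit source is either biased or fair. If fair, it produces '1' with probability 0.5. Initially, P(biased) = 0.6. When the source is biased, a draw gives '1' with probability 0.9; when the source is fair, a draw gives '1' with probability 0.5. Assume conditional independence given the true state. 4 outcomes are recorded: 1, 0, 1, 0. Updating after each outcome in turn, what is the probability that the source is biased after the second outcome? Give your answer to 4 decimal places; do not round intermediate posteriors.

Apply Bayes' rule sequentially, carrying P(biased) forward.
After '1': P(biased) = 0.9·0.6000 / (0.9·0.6000 + 0.5·0.4000) ≈ 0.7297
After '0': P(biased) = 0.1·0.7297 / (0.1·0.7297 + 0.5·0.2703) ≈ 0.3506

0.3506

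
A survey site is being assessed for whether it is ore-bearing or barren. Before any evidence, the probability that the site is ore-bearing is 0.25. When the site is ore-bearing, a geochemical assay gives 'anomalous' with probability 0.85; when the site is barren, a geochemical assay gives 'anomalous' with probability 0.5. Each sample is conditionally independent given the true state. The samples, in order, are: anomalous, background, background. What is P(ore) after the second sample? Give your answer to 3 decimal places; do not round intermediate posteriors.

After 'anomalous': P(ore) = 0.85·0.2500 / (0.85·0.2500 + 0.5·0.7500) ≈ 0.3617
After 'background': P(ore) = 0.15·0.3617 / (0.15·0.3617 + 0.5·0.6383) ≈ 0.1453

0.145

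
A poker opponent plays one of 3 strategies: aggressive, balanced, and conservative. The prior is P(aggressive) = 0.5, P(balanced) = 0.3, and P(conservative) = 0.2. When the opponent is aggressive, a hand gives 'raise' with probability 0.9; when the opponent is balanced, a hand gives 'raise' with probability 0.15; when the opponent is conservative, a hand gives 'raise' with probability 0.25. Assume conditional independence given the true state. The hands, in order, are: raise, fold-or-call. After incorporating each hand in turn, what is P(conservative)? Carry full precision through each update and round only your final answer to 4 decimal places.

0.3106

After 'raise': normaliser = 0.9·0.5000 + 0.15·0.3000 + 0.25·0.2000; P(aggressive) ≈ 0.8257, P(balanced) ≈ 0.0826, P(conservative) ≈ 0.0917
After 'fold-or-call': normaliser = 0.1·0.8257 + 0.85·0.0826 + 0.75·0.0917; P(aggressive) ≈ 0.3727, P(balanced) ≈ 0.3168, P(conservative) ≈ 0.3106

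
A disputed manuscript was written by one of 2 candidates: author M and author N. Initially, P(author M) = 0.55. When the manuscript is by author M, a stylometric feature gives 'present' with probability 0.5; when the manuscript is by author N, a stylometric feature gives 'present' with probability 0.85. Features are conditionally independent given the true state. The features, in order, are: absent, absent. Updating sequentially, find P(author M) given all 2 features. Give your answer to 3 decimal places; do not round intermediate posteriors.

0.931

After 'absent': P(author M) = 0.5·0.5500 / (0.5·0.5500 + 0.15·0.4500) ≈ 0.8029
After 'absent': P(author M) = 0.5·0.8029 / (0.5·0.8029 + 0.15·0.1971) ≈ 0.9314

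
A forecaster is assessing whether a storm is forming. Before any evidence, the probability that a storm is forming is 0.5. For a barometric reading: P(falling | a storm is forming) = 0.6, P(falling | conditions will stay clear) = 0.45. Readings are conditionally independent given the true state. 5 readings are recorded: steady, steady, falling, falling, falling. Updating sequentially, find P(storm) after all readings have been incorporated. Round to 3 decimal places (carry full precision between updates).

0.556

Each posterior becomes the prior for the next update.
After 'steady': P(storm) = 0.4·0.5000 / (0.4·0.5000 + 0.55·0.5000) ≈ 0.4211
After 'steady': P(storm) = 0.4·0.4211 / (0.4·0.4211 + 0.55·0.5789) ≈ 0.3459
After 'falling': P(storm) = 0.6·0.3459 / (0.6·0.3459 + 0.45·0.6541) ≈ 0.4136
After 'falling': P(storm) = 0.6·0.4136 / (0.6·0.4136 + 0.45·0.5864) ≈ 0.4846
After 'falling': P(storm) = 0.6·0.4846 / (0.6·0.4846 + 0.45·0.5154) ≈ 0.5563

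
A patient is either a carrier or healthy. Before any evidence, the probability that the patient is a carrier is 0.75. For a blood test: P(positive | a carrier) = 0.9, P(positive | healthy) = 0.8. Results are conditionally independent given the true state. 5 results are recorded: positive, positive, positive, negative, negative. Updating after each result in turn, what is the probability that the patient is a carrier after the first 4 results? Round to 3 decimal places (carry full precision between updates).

Each posterior becomes the prior for the next update.
After 'positive': P(carrier) = 0.9·0.7500 / (0.9·0.7500 + 0.8·0.2500) ≈ 0.7714
After 'positive': P(carrier) = 0.9·0.7714 / (0.9·0.7714 + 0.8·0.2286) ≈ 0.7915
After 'positive': P(carrier) = 0.9·0.7915 / (0.9·0.7915 + 0.8·0.2085) ≈ 0.8103
After 'negative': P(carrier) = 0.1·0.8103 / (0.1·0.8103 + 0.2·0.1897) ≈ 0.6811

0.681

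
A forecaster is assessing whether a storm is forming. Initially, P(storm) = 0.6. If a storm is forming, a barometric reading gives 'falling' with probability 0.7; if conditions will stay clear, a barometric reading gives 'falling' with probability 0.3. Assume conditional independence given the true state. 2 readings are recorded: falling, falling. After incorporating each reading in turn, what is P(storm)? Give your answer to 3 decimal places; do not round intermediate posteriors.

0.891

After 'falling': P(storm) = 0.7·0.6000 / (0.7·0.6000 + 0.3·0.4000) ≈ 0.7778
After 'falling': P(storm) = 0.7·0.7778 / (0.7·0.7778 + 0.3·0.2222) ≈ 0.8909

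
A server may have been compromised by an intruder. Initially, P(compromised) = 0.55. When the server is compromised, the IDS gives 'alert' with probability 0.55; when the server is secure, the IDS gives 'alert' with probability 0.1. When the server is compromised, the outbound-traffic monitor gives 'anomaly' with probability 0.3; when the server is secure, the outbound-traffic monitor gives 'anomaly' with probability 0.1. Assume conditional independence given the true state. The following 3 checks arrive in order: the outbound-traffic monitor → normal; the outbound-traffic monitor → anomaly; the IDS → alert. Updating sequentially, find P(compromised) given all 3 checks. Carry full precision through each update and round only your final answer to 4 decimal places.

0.9401

Apply Bayes' rule sequentially, carrying P(compromised) forward.
After the outbound-traffic monitor='normal': P(compromised) = 0.7·0.5500 / (0.7·0.5500 + 0.9·0.4500) ≈ 0.4873
After the outbound-traffic monitor='anomaly': P(compromised) = 0.3·0.4873 / (0.3·0.4873 + 0.1·0.5127) ≈ 0.7404
After the IDS='alert': P(compromised) = 0.55·0.7404 / (0.55·0.7404 + 0.1·0.2596) ≈ 0.9401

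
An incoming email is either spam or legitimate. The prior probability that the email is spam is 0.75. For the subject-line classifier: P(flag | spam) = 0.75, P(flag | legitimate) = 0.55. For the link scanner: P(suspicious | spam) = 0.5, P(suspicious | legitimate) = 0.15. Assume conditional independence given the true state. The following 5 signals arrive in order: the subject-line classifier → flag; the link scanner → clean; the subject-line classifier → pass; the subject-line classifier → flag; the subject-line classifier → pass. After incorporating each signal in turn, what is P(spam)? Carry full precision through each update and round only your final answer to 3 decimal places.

0.503

After the subject-line classifier='flag': P(spam) = 0.75·0.7500 / (0.75·0.7500 + 0.55·0.2500) ≈ 0.8036
After the link scanner='clean': P(spam) = 0.5·0.8036 / (0.5·0.8036 + 0.85·0.1964) ≈ 0.7064
After the subject-line classifier='pass': P(spam) = 0.25·0.7064 / (0.25·0.7064 + 0.45·0.2936) ≈ 0.5721
After the subject-line classifier='flag': P(spam) = 0.75·0.5721 / (0.75·0.5721 + 0.55·0.4279) ≈ 0.6458
After the subject-line classifier='pass': P(spam) = 0.25·0.6458 / (0.25·0.6458 + 0.45·0.3542) ≈ 0.5032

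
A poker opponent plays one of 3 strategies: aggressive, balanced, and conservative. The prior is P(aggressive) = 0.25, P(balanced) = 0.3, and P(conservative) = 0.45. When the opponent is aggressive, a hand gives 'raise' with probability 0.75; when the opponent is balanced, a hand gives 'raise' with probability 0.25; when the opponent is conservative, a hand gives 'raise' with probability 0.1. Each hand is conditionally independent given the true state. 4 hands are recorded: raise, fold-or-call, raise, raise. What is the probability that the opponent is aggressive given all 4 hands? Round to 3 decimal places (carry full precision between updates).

0.871

Each posterior becomes the prior for the next update.
After 'raise': normaliser = 0.75·0.2500 + 0.25·0.3000 + 0.1·0.4500; P(aggressive) ≈ 0.6098, P(balanced) ≈ 0.2439, P(conservative) ≈ 0.1463
After 'fold-or-call': normaliser = 0.25·0.6098 + 0.75·0.2439 + 0.9·0.1463; P(aggressive) ≈ 0.3264, P(balanced) ≈ 0.3916, P(conservative) ≈ 0.2820
After 'raise': normaliser = 0.75·0.3264 + 0.25·0.3916 + 0.1·0.2820; P(aggressive) ≈ 0.6600, P(balanced) ≈ 0.2640, P(conservative) ≈ 0.0760
After 'raise': normaliser = 0.75·0.6600 + 0.25·0.2640 + 0.1·0.0760; P(aggressive) ≈ 0.8706, P(balanced) ≈ 0.1161, P(conservative) ≈ 0.0134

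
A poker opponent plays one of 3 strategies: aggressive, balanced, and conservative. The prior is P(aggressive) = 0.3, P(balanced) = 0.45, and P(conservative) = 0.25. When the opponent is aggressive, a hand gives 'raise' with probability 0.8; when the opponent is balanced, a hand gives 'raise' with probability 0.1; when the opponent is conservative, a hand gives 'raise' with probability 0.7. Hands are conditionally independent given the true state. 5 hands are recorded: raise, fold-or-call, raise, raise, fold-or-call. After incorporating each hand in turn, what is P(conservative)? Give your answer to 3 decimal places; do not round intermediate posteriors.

0.542

After 'raise': normaliser = 0.8·0.3000 + 0.1·0.4500 + 0.7·0.2500; P(aggressive) ≈ 0.5217, P(balanced) ≈ 0.0978, P(conservative) ≈ 0.3804
After 'fold-or-call': normaliser = 0.2·0.5217 + 0.9·0.0978 + 0.3·0.3804; P(aggressive) ≈ 0.3404, P(balanced) ≈ 0.2872, P(conservative) ≈ 0.3723
After 'raise': normaliser = 0.8·0.3404 + 0.1·0.2872 + 0.7·0.3723; P(aggressive) ≈ 0.4848, P(balanced) ≈ 0.0511, P(conservative) ≈ 0.4640
After 'raise': normaliser = 0.8·0.4848 + 0.1·0.0511 + 0.7·0.4640; P(aggressive) ≈ 0.5404, P(balanced) ≈ 0.0071, P(conservative) ≈ 0.4525
After 'fold-or-call': normaliser = 0.2·0.5404 + 0.9·0.0071 + 0.3·0.4525; P(aggressive) ≈ 0.4319, P(balanced) ≈ 0.0256, P(conservative) ≈ 0.5425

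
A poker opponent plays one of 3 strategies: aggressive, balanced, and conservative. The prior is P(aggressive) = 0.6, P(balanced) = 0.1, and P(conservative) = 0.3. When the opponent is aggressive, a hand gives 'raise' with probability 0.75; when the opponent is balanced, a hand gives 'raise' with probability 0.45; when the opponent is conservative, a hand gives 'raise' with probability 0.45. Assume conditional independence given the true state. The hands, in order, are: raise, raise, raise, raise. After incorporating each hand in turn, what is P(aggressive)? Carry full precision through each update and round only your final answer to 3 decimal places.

0.920

After 'raise': normaliser = 0.75·0.6000 + 0.45·0.1000 + 0.45·0.3000; P(aggressive) ≈ 0.7143, P(balanced) ≈ 0.0714, P(conservative) ≈ 0.2143
After 'raise': normaliser = 0.75·0.7143 + 0.45·0.0714 + 0.45·0.2143; P(aggressive) ≈ 0.8065, P(balanced) ≈ 0.0484, P(conservative) ≈ 0.1452
After 'raise': normaliser = 0.75·0.8065 + 0.45·0.0484 + 0.45·0.1452; P(aggressive) ≈ 0.8741, P(balanced) ≈ 0.0315, P(conservative) ≈ 0.0944
After 'raise': normaliser = 0.75·0.8741 + 0.45·0.0315 + 0.45·0.0944; P(aggressive) ≈ 0.9205, P(balanced) ≈ 0.0199, P(conservative) ≈ 0.0596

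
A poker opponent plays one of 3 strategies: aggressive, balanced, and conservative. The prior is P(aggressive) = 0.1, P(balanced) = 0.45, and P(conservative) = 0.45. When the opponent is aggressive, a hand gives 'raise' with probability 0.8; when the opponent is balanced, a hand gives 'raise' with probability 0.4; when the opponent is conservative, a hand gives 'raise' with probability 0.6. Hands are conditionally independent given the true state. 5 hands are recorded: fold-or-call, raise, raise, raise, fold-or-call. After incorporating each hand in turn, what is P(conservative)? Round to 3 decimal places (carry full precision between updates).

0.556

Each posterior becomes the prior for the next update.
After 'fold-or-call': normaliser = 0.2·0.1000 + 0.6·0.4500 + 0.4·0.4500; P(aggressive) ≈ 0.0426, P(balanced) ≈ 0.5745, P(conservative) ≈ 0.3830
After 'raise': normaliser = 0.8·0.0426 + 0.4·0.5745 + 0.6·0.3830; P(aggressive) ≈ 0.0690, P(balanced) ≈ 0.4655, P(conservative) ≈ 0.4655
After 'raise': normaliser = 0.8·0.0690 + 0.4·0.4655 + 0.6·0.4655; P(aggressive) ≈ 0.1060, P(balanced) ≈ 0.3576, P(conservative) ≈ 0.5364
After 'raise': normaliser = 0.8·0.1060 + 0.4·0.3576 + 0.6·0.5364; P(aggressive) ≈ 0.1542, P(balanced) ≈ 0.2602, P(conservative) ≈ 0.5855
After 'fold-or-call': normaliser = 0.2·0.1542 + 0.6·0.2602 + 0.4·0.5855; P(aggressive) ≈ 0.0732, P(balanced) ≈ 0.3707, P(conservative) ≈ 0.5561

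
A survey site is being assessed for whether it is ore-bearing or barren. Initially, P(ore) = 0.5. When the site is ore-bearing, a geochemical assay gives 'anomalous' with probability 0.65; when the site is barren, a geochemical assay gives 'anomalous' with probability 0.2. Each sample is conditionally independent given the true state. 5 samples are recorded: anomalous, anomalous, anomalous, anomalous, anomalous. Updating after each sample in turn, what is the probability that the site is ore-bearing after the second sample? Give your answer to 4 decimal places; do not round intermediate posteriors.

Each posterior becomes the prior for the next update.
After 'anomalous': P(ore) = 0.65·0.5000 / (0.65·0.5000 + 0.2·0.5000) ≈ 0.7647
After 'anomalous': P(ore) = 0.65·0.7647 / (0.65·0.7647 + 0.2·0.2353) ≈ 0.9135

0.9135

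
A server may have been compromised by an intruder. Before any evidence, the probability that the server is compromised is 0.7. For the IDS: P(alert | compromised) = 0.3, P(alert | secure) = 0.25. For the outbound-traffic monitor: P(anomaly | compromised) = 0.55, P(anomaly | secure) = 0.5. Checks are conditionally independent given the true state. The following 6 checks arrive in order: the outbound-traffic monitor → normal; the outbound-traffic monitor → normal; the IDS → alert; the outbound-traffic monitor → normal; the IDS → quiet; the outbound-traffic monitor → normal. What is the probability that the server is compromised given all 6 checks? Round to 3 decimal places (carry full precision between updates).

After the outbound-traffic monitor='normal': P(compromised) = 0.45·0.7000 / (0.45·0.7000 + 0.5·0.3000) ≈ 0.6774
After the outbound-traffic monitor='normal': P(compromised) = 0.45·0.6774 / (0.45·0.6774 + 0.5·0.3226) ≈ 0.6540
After the IDS='alert': P(compromised) = 0.3·0.6540 / (0.3·0.6540 + 0.25·0.3460) ≈ 0.6940
After the outbound-traffic monitor='normal': P(compromised) = 0.45·0.6940 / (0.45·0.6940 + 0.5·0.3060) ≈ 0.6712
After the IDS='quiet': P(compromised) = 0.7·0.6712 / (0.7·0.6712 + 0.75·0.3288) ≈ 0.6558
After the outbound-traffic monitor='normal': P(compromised) = 0.45·0.6558 / (0.45·0.6558 + 0.5·0.3442) ≈ 0.6316

0.632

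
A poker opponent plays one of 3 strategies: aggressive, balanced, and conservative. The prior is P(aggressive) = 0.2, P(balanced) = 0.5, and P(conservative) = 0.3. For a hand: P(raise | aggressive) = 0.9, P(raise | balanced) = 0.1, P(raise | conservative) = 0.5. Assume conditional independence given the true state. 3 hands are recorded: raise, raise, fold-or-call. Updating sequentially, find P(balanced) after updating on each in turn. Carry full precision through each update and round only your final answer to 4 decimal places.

After 'raise': normaliser = 0.9·0.2000 + 0.1·0.5000 + 0.5·0.3000; P(aggressive) ≈ 0.4737, P(balanced) ≈ 0.1316, P(conservative) ≈ 0.3947
After 'raise': normaliser = 0.9·0.4737 + 0.1·0.1316 + 0.5·0.3947; P(aggressive) ≈ 0.6694, P(balanced) ≈ 0.0207, P(conservative) ≈ 0.3099
After 'fold-or-call': normaliser = 0.1·0.6694 + 0.9·0.0207 + 0.5·0.3099; P(aggressive) ≈ 0.2784, P(balanced) ≈ 0.0773, P(conservative) ≈ 0.6443

0.0773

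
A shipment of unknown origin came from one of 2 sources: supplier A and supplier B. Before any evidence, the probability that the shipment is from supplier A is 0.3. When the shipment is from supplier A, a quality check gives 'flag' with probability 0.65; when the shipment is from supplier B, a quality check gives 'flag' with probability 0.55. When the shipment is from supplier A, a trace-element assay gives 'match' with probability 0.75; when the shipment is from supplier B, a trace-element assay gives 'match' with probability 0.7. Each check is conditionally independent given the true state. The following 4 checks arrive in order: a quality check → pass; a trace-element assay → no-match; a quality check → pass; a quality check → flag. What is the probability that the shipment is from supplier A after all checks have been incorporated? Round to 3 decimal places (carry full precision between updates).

After a quality check='pass': P(supplier A) = 0.35·0.3000 / (0.35·0.3000 + 0.45·0.7000) ≈ 0.2500
After a trace-element assay='no-match': P(supplier A) = 0.25·0.2500 / (0.25·0.2500 + 0.3·0.7500) ≈ 0.2174
After a quality check='pass': P(supplier A) = 0.35·0.2174 / (0.35·0.2174 + 0.45·0.7826) ≈ 0.1777
After a quality check='flag': P(supplier A) = 0.65·0.1777 / (0.65·0.1777 + 0.55·0.8223) ≈ 0.2034

0.203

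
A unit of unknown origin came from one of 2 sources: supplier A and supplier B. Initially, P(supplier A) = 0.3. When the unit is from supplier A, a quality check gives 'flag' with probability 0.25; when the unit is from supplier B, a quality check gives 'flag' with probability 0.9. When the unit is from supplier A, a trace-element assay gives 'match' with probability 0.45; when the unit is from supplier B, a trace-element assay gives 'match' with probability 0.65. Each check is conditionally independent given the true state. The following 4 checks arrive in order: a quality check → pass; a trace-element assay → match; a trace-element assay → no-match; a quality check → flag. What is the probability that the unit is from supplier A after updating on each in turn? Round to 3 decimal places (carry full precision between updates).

0.493

After a quality check='pass': P(supplier A) = 0.75·0.3000 / (0.75·0.3000 + 0.1·0.7000) ≈ 0.7627
After a trace-element assay='match': P(supplier A) = 0.45·0.7627 / (0.45·0.7627 + 0.65·0.2373) ≈ 0.6899
After a trace-element assay='no-match': P(supplier A) = 0.55·0.6899 / (0.55·0.6899 + 0.35·0.3101) ≈ 0.7776
After a quality check='flag': P(supplier A) = 0.25·0.7776 / (0.25·0.7776 + 0.9·0.2224) ≈ 0.4927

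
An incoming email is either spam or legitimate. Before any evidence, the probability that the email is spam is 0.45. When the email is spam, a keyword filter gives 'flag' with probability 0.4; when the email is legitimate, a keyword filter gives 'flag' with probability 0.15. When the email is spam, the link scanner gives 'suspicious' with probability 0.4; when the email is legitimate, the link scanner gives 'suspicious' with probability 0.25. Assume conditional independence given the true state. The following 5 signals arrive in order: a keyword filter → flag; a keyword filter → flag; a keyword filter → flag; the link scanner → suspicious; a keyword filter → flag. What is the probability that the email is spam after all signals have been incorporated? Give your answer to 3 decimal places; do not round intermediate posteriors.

After a keyword filter='flag': P(spam) = 0.4·0.4500 / (0.4·0.4500 + 0.15·0.5500) ≈ 0.6857
After a keyword filter='flag': P(spam) = 0.4·0.6857 / (0.4·0.6857 + 0.15·0.3143) ≈ 0.8533
After a keyword filter='flag': P(spam) = 0.4·0.8533 / (0.4·0.8533 + 0.15·0.1467) ≈ 0.9394
After the link scanner='suspicious': P(spam) = 0.4·0.9394 / (0.4·0.9394 + 0.25·0.0606) ≈ 0.9613
After a keyword filter='flag': P(spam) = 0.4·0.9613 / (0.4·0.9613 + 0.15·0.0387) ≈ 0.9851

0.985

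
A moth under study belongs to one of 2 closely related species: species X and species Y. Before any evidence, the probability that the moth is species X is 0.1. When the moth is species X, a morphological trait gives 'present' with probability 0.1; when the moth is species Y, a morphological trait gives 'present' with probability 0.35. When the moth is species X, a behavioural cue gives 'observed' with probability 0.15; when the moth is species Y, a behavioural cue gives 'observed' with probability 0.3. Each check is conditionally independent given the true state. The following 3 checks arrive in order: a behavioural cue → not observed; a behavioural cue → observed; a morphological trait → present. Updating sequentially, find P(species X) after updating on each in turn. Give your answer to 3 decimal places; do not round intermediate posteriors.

After a behavioural cue='not observed': P(species X) = 0.85·0.1000 / (0.85·0.1000 + 0.7·0.9000) ≈ 0.1189
After a behavioural cue='observed': P(species X) = 0.15·0.1189 / (0.15·0.1189 + 0.3·0.8811) ≈ 0.0632
After a morphological trait='present': P(species X) = 0.1·0.0632 / (0.1·0.0632 + 0.35·0.9368) ≈ 0.0189

0.019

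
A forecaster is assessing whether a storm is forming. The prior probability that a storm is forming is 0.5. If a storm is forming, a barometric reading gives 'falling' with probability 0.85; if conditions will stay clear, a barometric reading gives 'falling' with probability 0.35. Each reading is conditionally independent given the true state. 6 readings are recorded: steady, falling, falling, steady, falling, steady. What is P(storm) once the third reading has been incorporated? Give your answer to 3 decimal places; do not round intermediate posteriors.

After 'steady': P(storm) = 0.15·0.5000 / (0.15·0.5000 + 0.65·0.5000) ≈ 0.1875
After 'falling': P(storm) = 0.85·0.1875 / (0.85·0.1875 + 0.35·0.8125) ≈ 0.3592
After 'falling': P(storm) = 0.85·0.3592 / (0.85·0.3592 + 0.35·0.6408) ≈ 0.5765

0.576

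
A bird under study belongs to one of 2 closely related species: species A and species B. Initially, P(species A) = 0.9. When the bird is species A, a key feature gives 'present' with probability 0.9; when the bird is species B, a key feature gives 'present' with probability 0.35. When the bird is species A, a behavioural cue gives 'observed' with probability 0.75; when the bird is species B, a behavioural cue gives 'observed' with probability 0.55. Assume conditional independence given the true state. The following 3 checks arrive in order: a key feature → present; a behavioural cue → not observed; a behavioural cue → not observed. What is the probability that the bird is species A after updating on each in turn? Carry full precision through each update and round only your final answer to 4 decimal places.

0.8772

Apply Bayes' rule sequentially, carrying P(species A) forward.
After a key feature='present': P(species A) = 0.9·0.9000 / (0.9·0.9000 + 0.35·0.1000) ≈ 0.9586
After a behavioural cue='not observed': P(species A) = 0.25·0.9586 / (0.25·0.9586 + 0.45·0.0414) ≈ 0.9278
After a behavioural cue='not observed': P(species A) = 0.25·0.9278 / (0.25·0.9278 + 0.45·0.0722) ≈ 0.8772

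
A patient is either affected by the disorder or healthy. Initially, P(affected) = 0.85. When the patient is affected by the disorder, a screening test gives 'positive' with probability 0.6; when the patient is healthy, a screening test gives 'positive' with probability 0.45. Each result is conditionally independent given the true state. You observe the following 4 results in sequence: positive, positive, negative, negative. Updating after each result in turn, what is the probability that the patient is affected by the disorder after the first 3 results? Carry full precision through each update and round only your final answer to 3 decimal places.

After 'positive': P(affected) = 0.6·0.8500 / (0.6·0.8500 + 0.45·0.1500) ≈ 0.8831
After 'positive': P(affected) = 0.6·0.8831 / (0.6·0.8831 + 0.45·0.1169) ≈ 0.9097
After 'negative': P(affected) = 0.4·0.9097 / (0.4·0.9097 + 0.55·0.0903) ≈ 0.8799

0.880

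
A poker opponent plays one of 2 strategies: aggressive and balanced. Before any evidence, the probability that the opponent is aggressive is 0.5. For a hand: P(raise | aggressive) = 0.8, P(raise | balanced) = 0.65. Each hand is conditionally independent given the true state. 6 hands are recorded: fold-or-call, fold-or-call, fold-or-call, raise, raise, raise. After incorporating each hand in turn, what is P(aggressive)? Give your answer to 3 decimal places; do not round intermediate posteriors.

Apply Bayes' rule sequentially, carrying P(aggressive) forward.
After 'fold-or-call': P(aggressive) = 0.2·0.5000 / (0.2·0.5000 + 0.35·0.5000) ≈ 0.3636
After 'fold-or-call': P(aggressive) = 0.2·0.3636 / (0.2·0.3636 + 0.35·0.6364) ≈ 0.2462
After 'fold-or-call': P(aggressive) = 0.2·0.2462 / (0.2·0.2462 + 0.35·0.7538) ≈ 0.1572
After 'raise': P(aggressive) = 0.8·0.1572 / (0.8·0.1572 + 0.65·0.8428) ≈ 0.1868
After 'raise': P(aggressive) = 0.8·0.1868 / (0.8·0.1868 + 0.65·0.8132) ≈ 0.2204
After 'raise': P(aggressive) = 0.8·0.2204 / (0.8·0.2204 + 0.65·0.7796) ≈ 0.2581

0.258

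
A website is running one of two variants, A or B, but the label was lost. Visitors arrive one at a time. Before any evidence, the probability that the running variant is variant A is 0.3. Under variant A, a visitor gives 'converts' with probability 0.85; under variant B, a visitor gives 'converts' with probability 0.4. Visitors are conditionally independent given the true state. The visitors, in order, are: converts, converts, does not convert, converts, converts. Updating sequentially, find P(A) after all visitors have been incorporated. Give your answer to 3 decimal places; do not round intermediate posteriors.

0.686

After 'converts': P(A) = 0.85·0.3000 / (0.85·0.3000 + 0.4·0.7000) ≈ 0.4766
After 'converts': P(A) = 0.85·0.4766 / (0.85·0.4766 + 0.4·0.5234) ≈ 0.6593
After 'does not convert': P(A) = 0.15·0.6593 / (0.15·0.6593 + 0.6·0.3407) ≈ 0.3261
After 'converts': P(A) = 0.85·0.3261 / (0.85·0.3261 + 0.4·0.6739) ≈ 0.5069
After 'converts': P(A) = 0.85·0.5069 / (0.85·0.5069 + 0.4·0.4931) ≈ 0.6860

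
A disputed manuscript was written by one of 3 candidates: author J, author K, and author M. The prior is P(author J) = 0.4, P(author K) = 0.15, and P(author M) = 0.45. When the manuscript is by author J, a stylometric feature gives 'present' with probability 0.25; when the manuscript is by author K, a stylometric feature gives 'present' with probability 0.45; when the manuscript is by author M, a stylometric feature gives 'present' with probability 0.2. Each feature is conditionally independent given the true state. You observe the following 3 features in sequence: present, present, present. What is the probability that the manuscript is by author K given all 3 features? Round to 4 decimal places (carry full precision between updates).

After 'present': normaliser = 0.25·0.4000 + 0.45·0.1500 + 0.2·0.4500; P(author J) ≈ 0.3883, P(author K) ≈ 0.2621, P(author M) ≈ 0.3495
After 'present': normaliser = 0.25·0.3883 + 0.45·0.2621 + 0.2·0.3495; P(author J) ≈ 0.3407, P(author K) ≈ 0.4140, P(author M) ≈ 0.2453
After 'present': normaliser = 0.25·0.3407 + 0.45·0.4140 + 0.2·0.2453; P(author J) ≈ 0.2657, P(author K) ≈ 0.5812, P(author M) ≈ 0.1531

0.5812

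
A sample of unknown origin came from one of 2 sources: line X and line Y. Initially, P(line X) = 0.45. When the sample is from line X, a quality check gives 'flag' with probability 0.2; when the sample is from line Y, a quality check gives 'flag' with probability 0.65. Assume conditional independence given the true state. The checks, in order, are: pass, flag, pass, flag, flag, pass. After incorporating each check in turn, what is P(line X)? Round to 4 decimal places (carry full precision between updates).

0.2216

After 'pass': P(line X) = 0.8·0.4500 / (0.8·0.4500 + 0.35·0.5500) ≈ 0.6516
After 'flag': P(line X) = 0.2·0.6516 / (0.2·0.6516 + 0.65·0.3484) ≈ 0.3653
After 'pass': P(line X) = 0.8·0.3653 / (0.8·0.3653 + 0.35·0.6347) ≈ 0.5681
After 'flag': P(line X) = 0.2·0.5681 / (0.2·0.5681 + 0.65·0.4319) ≈ 0.2881
After 'flag': P(line X) = 0.2·0.2881 / (0.2·0.2881 + 0.65·0.7119) ≈ 0.1107
After 'pass': P(line X) = 0.8·0.1107 / (0.8·0.1107 + 0.35·0.8893) ≈ 0.2216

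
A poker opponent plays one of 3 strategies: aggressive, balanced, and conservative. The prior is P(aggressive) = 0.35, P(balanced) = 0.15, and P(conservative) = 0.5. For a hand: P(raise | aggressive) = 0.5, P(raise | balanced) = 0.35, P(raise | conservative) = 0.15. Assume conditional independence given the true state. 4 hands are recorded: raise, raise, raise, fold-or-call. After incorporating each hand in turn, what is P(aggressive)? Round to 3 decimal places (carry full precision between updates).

0.796

After 'raise': normaliser = 0.5·0.3500 + 0.35·0.1500 + 0.15·0.5000; P(aggressive) ≈ 0.5785, P(balanced) ≈ 0.1736, P(conservative) ≈ 0.2479
After 'raise': normaliser = 0.5·0.5785 + 0.35·0.1736 + 0.15·0.2479; P(aggressive) ≈ 0.7471, P(balanced) ≈ 0.1569, P(conservative) ≈ 0.0961
After 'raise': normaliser = 0.5·0.7471 + 0.35·0.1569 + 0.15·0.0961; P(aggressive) ≈ 0.8435, P(balanced) ≈ 0.1240, P(conservative) ≈ 0.0325
After 'fold-or-call': normaliser = 0.5·0.8435 + 0.65·0.1240 + 0.85·0.0325; P(aggressive) ≈ 0.7958, P(balanced) ≈ 0.1521, P(conservative) ≈ 0.0522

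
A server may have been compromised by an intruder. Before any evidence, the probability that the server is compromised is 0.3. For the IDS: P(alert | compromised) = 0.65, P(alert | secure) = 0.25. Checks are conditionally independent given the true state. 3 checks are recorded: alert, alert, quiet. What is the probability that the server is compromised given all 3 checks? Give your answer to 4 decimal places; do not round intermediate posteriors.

After 'alert': P(compromised) = 0.65·0.3000 / (0.65·0.3000 + 0.25·0.7000) ≈ 0.5270
After 'alert': P(compromised) = 0.65·0.5270 / (0.65·0.5270 + 0.25·0.4730) ≈ 0.7434
After 'quiet': P(compromised) = 0.35·0.7434 / (0.35·0.7434 + 0.75·0.2566) ≈ 0.5748

0.5748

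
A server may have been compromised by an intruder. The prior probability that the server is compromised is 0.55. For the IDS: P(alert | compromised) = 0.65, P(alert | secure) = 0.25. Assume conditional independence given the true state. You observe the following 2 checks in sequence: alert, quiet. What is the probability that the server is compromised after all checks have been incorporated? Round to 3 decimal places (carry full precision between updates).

After 'alert': P(compromised) = 0.65·0.5500 / (0.65·0.5500 + 0.25·0.4500) ≈ 0.7606
After 'quiet': P(compromised) = 0.35·0.7606 / (0.35·0.7606 + 0.75·0.2394) ≈ 0.5973

0.597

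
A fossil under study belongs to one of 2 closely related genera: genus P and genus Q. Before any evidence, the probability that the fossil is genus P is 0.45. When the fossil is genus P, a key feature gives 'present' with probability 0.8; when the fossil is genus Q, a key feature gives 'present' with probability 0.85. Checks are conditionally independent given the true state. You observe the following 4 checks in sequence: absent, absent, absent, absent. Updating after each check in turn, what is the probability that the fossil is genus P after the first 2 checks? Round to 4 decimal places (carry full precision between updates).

Each posterior becomes the prior for the next update.
After 'absent': P(genus P) = 0.2·0.4500 / (0.2·0.4500 + 0.15·0.5500) ≈ 0.5217
After 'absent': P(genus P) = 0.2·0.5217 / (0.2·0.5217 + 0.15·0.4783) ≈ 0.5926

0.5926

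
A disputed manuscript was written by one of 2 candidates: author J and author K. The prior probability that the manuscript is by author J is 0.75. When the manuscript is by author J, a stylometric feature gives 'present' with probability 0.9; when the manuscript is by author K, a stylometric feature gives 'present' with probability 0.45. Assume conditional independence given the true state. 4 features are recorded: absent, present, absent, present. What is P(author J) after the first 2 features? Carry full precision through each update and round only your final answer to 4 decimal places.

0.5217

After 'absent': P(author J) = 0.1·0.7500 / (0.1·0.7500 + 0.55·0.2500) ≈ 0.3529
After 'present': P(author J) = 0.9·0.3529 / (0.9·0.3529 + 0.45·0.6471) ≈ 0.5217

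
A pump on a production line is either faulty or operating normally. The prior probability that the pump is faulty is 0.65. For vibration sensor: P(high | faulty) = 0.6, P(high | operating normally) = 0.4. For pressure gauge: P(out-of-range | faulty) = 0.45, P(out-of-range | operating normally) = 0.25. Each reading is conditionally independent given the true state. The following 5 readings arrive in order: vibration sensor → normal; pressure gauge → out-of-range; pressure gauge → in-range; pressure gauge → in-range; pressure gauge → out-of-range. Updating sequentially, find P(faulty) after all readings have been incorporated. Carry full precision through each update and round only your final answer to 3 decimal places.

After vibration sensor='normal': P(faulty) = 0.4·0.6500 / (0.4·0.6500 + 0.6·0.3500) ≈ 0.5532
After pressure gauge='out-of-range': P(faulty) = 0.45·0.5532 / (0.45·0.5532 + 0.25·0.4468) ≈ 0.6903
After pressure gauge='in-range': P(faulty) = 0.55·0.6903 / (0.55·0.6903 + 0.75·0.3097) ≈ 0.6204
After pressure gauge='in-range': P(faulty) = 0.55·0.6204 / (0.55·0.6204 + 0.75·0.3796) ≈ 0.5451
After pressure gauge='out-of-range': P(faulty) = 0.45·0.5451 / (0.45·0.5451 + 0.25·0.4549) ≈ 0.6833

0.683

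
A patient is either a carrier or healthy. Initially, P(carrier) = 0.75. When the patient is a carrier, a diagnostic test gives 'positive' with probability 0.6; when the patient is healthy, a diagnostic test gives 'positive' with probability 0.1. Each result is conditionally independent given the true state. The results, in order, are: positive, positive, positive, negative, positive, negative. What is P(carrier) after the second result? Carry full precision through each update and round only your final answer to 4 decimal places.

0.9908

After 'positive': P(carrier) = 0.6·0.7500 / (0.6·0.7500 + 0.1·0.2500) ≈ 0.9474
After 'positive': P(carrier) = 0.6·0.9474 / (0.6·0.9474 + 0.1·0.0526) ≈ 0.9908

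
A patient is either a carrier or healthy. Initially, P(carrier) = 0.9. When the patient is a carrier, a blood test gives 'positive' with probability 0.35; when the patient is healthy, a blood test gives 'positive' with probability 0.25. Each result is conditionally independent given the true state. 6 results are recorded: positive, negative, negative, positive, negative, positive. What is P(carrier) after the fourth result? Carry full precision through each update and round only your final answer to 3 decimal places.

After 'positive': P(carrier) = 0.35·0.9000 / (0.35·0.9000 + 0.25·0.1000) ≈ 0.9265
After 'negative': P(carrier) = 0.65·0.9265 / (0.65·0.9265 + 0.75·0.0735) ≈ 0.9161
After 'negative': P(carrier) = 0.65·0.9161 / (0.65·0.9161 + 0.75·0.0839) ≈ 0.9044
After 'positive': P(carrier) = 0.35·0.9044 / (0.35·0.9044 + 0.25·0.0956) ≈ 0.9298

0.930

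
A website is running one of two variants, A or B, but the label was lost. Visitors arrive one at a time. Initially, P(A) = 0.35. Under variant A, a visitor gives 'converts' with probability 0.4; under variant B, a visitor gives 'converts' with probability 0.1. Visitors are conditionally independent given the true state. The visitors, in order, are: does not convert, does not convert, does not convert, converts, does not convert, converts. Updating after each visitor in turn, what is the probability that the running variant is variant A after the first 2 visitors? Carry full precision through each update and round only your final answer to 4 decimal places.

0.1931

Apply Bayes' rule sequentially, carrying P(A) forward.
After 'does not convert': P(A) = 0.6·0.3500 / (0.6·0.3500 + 0.9·0.6500) ≈ 0.2642
After 'does not convert': P(A) = 0.6·0.2642 / (0.6·0.2642 + 0.9·0.7358) ≈ 0.1931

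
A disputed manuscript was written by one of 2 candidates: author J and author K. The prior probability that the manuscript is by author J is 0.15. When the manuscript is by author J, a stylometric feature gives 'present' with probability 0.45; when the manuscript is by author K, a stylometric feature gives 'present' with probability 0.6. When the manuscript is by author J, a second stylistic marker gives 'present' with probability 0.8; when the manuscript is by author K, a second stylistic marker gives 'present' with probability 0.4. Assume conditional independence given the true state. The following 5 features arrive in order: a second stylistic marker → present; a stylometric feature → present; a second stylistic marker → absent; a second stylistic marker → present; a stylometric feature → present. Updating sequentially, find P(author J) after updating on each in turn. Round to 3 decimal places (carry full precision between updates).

After a second stylistic marker='present': P(author J) = 0.8·0.1500 / (0.8·0.1500 + 0.4·0.8500) ≈ 0.2609
After a stylometric feature='present': P(author J) = 0.45·0.2609 / (0.45·0.2609 + 0.6·0.7391) ≈ 0.2093
After a second stylistic marker='absent': P(author J) = 0.2·0.2093 / (0.2·0.2093 + 0.6·0.7907) ≈ 0.0811
After a second stylistic marker='present': P(author J) = 0.8·0.0811 / (0.8·0.0811 + 0.4·0.9189) ≈ 0.1500
After a stylometric feature='present': P(author J) = 0.45·0.1500 / (0.45·0.1500 + 0.6·0.8500) ≈ 0.1169

0.117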